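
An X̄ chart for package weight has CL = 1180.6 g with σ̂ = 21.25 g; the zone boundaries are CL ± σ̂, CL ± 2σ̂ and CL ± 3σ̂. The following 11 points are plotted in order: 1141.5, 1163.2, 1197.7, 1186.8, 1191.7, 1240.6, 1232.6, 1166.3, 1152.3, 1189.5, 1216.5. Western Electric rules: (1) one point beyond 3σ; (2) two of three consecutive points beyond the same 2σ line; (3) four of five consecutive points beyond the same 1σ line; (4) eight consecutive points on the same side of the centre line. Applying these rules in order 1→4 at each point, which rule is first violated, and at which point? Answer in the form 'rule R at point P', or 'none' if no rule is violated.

Zone of each point (C = within 1σ̂, B = 1σ̂–2σ̂, A = 2σ̂–3σ̂, * = beyond 3σ̂; sign = side of CL): 1:-B, 2:-C, 3:+C, 4:+C, 5:+C, 6:+A, 7:+A, 8:-C, 9:-B, 10:+C, 11:+B
Rule 2 (two of three consecutive points beyond the same 2σ limit) is satisfied at point 7.

rule 2 at point 7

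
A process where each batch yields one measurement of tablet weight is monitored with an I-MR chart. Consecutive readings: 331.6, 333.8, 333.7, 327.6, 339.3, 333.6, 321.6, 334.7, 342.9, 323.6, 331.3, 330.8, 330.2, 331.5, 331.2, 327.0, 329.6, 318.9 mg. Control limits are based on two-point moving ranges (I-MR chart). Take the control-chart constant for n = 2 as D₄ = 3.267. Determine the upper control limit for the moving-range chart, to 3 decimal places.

Moving ranges: 2.2, 0.1, 6.1, 11.7, 5.7, 12.0, 13.1, 8.2, 19.3, 7.7, 0.5, 0.6, 1.3, 0.3, 4.2, 2.6, 10.7; M̄R̄ = 106.3000 / 17 = 6.2529
UCL_MR = D₄·M̄R̄ = 3.267 × 6.2529 = 20.4284

20.428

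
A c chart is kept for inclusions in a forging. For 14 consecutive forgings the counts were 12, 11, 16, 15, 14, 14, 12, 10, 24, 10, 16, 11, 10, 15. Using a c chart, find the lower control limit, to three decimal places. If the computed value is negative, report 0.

2.520

c̄ = (12 + 11 + 16 + 15 + 14 + 14 + 12 + 10 + 24 + 10 + 16 + 11 + 10 + 15) / 14 = 190 / 14 = 13.5714
LCL = c̄ − 3√c̄ = 13.5714 − 3 × 3.6839 = 2.5196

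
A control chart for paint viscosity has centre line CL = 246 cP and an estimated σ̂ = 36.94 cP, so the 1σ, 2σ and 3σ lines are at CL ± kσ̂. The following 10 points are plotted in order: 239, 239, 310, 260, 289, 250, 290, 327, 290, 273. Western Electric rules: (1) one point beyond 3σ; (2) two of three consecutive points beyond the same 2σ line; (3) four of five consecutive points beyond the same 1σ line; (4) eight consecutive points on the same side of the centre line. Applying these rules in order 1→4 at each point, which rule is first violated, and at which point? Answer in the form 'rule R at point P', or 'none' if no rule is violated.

Zone of each point (C = within 1σ̂, B = 1σ̂–2σ̂, A = 2σ̂–3σ̂, * = beyond 3σ̂; sign = side of CL): 1:-C, 2:-C, 3:+B, 4:+C, 5:+B, 6:+C, 7:+B, 8:+A, 9:+B, 10:+C
Rule 3 (four of five consecutive points beyond the same 1σ limit) is satisfied at point 9.

rule 3 at point 9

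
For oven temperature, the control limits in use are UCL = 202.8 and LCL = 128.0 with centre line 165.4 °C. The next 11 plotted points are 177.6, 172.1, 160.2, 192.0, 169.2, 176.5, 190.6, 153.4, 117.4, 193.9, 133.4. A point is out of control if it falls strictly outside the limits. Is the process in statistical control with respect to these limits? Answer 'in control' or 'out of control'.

Compare each point to [128.0, 202.8]: sample 9 = 117.4 < LCL.

out of control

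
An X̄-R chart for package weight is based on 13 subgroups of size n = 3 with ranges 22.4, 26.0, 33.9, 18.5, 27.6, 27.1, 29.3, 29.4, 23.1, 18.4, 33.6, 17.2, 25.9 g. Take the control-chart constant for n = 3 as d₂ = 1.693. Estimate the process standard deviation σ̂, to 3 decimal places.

R̄ = (22.4 + 26.0 + 33.9 + 18.5 + 27.6 + 27.1 + 29.3 + 29.4 + 23.1 + 18.4 + 33.6 + 17.2 + 25.9) / 13 = 25.5692
σ̂ = R̄ / d₂ = 25.5692 / 1.693 = 15.1029

15.103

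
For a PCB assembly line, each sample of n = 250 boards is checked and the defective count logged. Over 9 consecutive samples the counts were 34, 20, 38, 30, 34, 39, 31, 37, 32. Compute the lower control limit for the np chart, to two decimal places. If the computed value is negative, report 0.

16.77

p̄ = Σdᵢ / (k·n) = 295 / (9 × 250) = 0.13111
LCL = np̄ − 3·√(np̄(1−p̄)) = 32.7778 − 3 × 5.3367 = 16.7677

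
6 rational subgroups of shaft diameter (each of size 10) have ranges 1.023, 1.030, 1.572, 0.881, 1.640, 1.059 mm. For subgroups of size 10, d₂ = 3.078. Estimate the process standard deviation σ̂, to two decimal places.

R̄ = (1.023 + 1.030 + 1.572 + 0.881 + 1.640 + 1.059) / 6 = 1.2008
σ̂ = R̄ / d₂ = 1.2008 / 3.078 = 0.3901

0.39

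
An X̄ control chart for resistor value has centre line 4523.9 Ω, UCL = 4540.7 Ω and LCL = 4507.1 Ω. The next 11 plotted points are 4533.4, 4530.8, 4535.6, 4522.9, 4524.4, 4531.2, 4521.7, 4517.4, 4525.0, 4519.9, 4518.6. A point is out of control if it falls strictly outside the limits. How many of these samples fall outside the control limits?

0

All 11 points lie within [4507.1, 4540.7].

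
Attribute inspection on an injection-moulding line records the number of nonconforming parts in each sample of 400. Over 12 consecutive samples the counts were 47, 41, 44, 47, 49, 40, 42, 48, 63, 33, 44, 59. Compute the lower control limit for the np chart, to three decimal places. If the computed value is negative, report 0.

27.200

p̄ = Σdᵢ / (k·n) = 557 / (12 × 400) = 0.11604
LCL = np̄ − 3·√(np̄(1−p̄)) = 46.4167 − 3 × 6.4055 = 27.2002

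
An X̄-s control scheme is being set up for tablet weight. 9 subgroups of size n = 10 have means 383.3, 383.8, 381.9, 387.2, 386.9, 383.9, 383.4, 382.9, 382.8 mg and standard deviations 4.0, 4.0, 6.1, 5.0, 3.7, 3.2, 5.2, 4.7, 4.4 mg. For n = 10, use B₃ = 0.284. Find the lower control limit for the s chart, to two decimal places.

s̄ = (4.0 + 4.0 + 6.1 + 5.0 + 3.7 + 3.2 + 5.2 + 4.7 + 4.4) / 9 = 4.4778
LCL_s = B₃·s̄ = 0.284 × 4.4778 = 1.2717

1.27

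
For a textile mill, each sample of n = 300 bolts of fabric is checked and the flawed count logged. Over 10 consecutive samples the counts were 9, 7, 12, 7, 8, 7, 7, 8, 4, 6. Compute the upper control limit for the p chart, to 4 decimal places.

0.0520

p̄ = Σdᵢ / (k·n) = 75 / (10 × 300) = 0.02500
UCL = p̄ + 3·√(p̄(1−p̄)/n) = 0.02500 + 3 × √(0.02500×0.97500/300) = 0.02500 + 3 × 0.00901 = 0.05204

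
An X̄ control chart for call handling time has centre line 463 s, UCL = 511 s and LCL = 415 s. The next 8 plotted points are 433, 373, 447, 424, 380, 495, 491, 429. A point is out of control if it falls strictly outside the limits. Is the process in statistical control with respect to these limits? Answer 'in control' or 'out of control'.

out of control

Compare each point to [415, 511]: sample 2 = 373 < LCL; sample 5 = 380 < LCL.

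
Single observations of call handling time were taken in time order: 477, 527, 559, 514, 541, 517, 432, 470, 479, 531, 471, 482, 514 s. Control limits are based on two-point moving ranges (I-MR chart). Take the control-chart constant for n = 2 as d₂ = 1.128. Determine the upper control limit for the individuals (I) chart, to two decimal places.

X̄ = (477 + 527 + 559 + 514 + 541 + 517 + 432 + 470 + 479 + 531 + 471 + 482 + 514) / 13 = 501.0769
Moving ranges: 50, 32, 45, 27, 24, 85, 38, 9, 52, 60, 11, 32; M̄R̄ = 465.0000 / 12 = 38.7500
UCL = X̄ + 3·M̄R̄/d₂ = 501.0769 + 3 × 38.7500 / 1.128 = 604.1354

604.14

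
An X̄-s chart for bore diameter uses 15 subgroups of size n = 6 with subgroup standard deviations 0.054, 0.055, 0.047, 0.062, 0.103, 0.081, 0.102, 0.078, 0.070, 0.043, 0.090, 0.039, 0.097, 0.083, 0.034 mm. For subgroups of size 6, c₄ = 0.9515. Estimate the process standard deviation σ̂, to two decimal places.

0.07

s̄ = (0.054 + 0.055 + 0.047 + 0.062 + 0.103 + 0.081 + 0.102 + 0.078 + 0.070 + 0.043 + 0.090 + 0.039 + 0.097 + 0.083 + 0.034) / 15 = 0.0692
σ̂ = s̄ / c₄ = 0.0692 / 0.9515 = 0.0727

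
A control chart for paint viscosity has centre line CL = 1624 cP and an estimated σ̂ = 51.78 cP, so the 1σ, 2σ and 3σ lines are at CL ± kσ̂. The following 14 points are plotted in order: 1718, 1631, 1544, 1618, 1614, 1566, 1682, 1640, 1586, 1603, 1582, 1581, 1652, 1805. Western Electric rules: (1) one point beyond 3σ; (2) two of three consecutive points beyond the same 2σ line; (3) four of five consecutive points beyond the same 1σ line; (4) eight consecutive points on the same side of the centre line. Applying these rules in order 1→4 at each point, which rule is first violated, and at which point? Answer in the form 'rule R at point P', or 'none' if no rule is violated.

Zone of each point (C = within 1σ̂, B = 1σ̂–2σ̂, A = 2σ̂–3σ̂, * = beyond 3σ̂; sign = side of CL): 1:+B, 2:+C, 3:-B, 4:-C, 5:-C, 6:-B, 7:+B, 8:+C, 9:-C, 10:-C, 11:-C, 12:-C, 13:+C, 14:+*
Rule 1 (one point beyond the 3σ limits) is satisfied at point 14.

rule 1 at point 14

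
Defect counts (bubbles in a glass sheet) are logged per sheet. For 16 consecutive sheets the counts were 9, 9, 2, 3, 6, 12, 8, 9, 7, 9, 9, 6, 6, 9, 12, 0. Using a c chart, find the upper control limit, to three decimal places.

15.328

c̄ = (9 + 9 + 2 + 3 + 6 + 12 + 8 + 9 + 7 + 9 + 9 + 6 + 6 + 9 + 12 + 0) / 16 = 116 / 16 = 7.2500
UCL = c̄ + 3√c̄ = 7.2500 + 3 × √7.2500 = 7.2500 + 3 × 2.6926 = 15.3277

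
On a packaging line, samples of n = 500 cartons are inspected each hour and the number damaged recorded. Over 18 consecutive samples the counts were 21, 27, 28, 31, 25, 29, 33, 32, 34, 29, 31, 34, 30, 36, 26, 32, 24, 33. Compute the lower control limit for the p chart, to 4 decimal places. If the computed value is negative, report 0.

p̄ = Σdᵢ / (k·n) = 535 / (18 × 500) = 0.05944
LCL = p̄ − 3·√(p̄(1−p̄)/n) = 0.05944 − 3 × 0.01057 = 0.02772

0.0277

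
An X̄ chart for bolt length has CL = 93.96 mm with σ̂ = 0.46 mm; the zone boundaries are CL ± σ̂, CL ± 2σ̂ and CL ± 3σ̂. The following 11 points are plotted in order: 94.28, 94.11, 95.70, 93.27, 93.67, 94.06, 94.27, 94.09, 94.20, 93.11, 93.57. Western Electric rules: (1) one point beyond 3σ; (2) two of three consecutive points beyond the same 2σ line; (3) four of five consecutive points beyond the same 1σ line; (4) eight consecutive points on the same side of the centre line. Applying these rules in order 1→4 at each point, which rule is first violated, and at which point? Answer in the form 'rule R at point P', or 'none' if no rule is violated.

rule 1 at point 3

Zone of each point (C = within 1σ̂, B = 1σ̂–2σ̂, A = 2σ̂–3σ̂, * = beyond 3σ̂; sign = side of CL): 1:+C, 2:+C, 3:+*, 4:-B, 5:-C, 6:+C, 7:+C, 8:+C, 9:+C, 10:-B, 11:-C
Rule 1 (one point beyond the 3σ limits) is satisfied at point 3.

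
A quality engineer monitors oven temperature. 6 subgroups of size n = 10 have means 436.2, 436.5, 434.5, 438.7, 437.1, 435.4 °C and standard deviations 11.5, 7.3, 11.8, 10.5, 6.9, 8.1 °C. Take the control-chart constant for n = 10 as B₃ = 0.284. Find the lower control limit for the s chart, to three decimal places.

s̄ = (11.5 + 7.3 + 11.8 + 10.5 + 6.9 + 8.1) / 6 = 9.3500
LCL_s = B₃·s̄ = 0.284 × 9.3500 = 2.6554

2.655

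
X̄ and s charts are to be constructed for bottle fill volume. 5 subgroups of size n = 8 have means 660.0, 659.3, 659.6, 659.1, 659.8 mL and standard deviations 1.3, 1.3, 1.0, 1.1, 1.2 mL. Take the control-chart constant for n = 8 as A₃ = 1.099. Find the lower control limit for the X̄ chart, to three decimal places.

658.263

X̄̄ = (660.0 + 659.3 + 659.6 + 659.1 + 659.8) / 5 = 659.5600
s̄ = (1.3 + 1.3 + 1.0 + 1.1 + 1.2) / 5 = 1.1800
LCL = X̄̄ − A₃·s̄ = 659.5600 − 1.099 × 1.1800 = 658.2632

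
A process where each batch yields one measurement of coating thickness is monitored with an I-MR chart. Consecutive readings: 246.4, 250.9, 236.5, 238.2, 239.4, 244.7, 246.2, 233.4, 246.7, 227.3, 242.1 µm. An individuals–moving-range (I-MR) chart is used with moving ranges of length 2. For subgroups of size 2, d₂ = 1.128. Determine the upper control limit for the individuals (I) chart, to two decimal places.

264.72

X̄ = (246.4 + 250.9 + 236.5 + 238.2 + 239.4 + 244.7 + 246.2 + 233.4 + 246.7 + 227.3 + 242.1) / 11 = 241.0727
Moving ranges: 4.5, 14.4, 1.7, 1.2, 5.3, 1.5, 12.8, 13.3, 19.4, 14.8; M̄R̄ = 88.9000 / 10 = 8.8900
UCL = X̄ + 3·M̄R̄/d₂ = 241.0727 + 3 × 8.8900 / 1.128 = 264.7163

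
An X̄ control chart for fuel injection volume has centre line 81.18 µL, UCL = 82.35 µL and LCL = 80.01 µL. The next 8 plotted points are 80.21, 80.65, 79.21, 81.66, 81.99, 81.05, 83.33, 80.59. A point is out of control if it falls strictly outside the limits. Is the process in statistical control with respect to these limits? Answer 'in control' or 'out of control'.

out of control

Compare each point to [80.01, 82.35]: sample 3 = 79.21 < LCL; sample 7 = 83.33 > UCL.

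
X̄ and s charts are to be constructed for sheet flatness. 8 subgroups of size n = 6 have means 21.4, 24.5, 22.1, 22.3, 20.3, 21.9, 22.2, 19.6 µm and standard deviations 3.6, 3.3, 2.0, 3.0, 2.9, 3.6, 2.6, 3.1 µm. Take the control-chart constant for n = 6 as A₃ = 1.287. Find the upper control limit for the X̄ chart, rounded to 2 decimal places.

X̄̄ = (21.4 + 24.5 + 22.1 + 22.3 + 20.3 + 21.9 + 22.2 + 19.6) / 8 = 21.7875
s̄ = (3.6 + 3.3 + 2.0 + 3.0 + 2.9 + 3.6 + 2.6 + 3.1) / 8 = 3.0125
UCL = X̄̄ + A₃·s̄ = 21.7875 + 1.287 × 3.0125 = 25.6646

25.66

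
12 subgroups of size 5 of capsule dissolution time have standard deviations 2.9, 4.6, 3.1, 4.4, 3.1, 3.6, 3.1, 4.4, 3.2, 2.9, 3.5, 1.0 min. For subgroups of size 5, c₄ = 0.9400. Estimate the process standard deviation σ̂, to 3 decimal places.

3.528

s̄ = (2.9 + 4.6 + 3.1 + 4.4 + 3.1 + 3.6 + 3.1 + 4.4 + 3.2 + 2.9 + 3.5 + 1.0) / 12 = 3.3167
σ̂ = s̄ / c₄ = 3.3167 / 0.9400 = 3.5284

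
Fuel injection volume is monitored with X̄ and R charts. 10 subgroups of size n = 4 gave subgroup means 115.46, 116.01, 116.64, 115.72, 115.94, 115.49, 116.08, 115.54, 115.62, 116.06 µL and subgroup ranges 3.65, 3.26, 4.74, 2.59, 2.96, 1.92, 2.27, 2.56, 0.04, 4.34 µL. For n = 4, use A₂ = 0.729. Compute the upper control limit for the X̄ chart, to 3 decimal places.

X̄̄ = (115.46 + 116.01 + 116.64 + 115.72 + 115.94 + 115.49 + 116.08 + 115.54 + 115.62 + 116.06) / 10 = 1158.5600 / 10 = 115.8560
R̄ = (3.65 + 3.26 + 4.74 + 2.59 + 2.96 + 1.92 + 2.27 + 2.56 + 0.04 + 4.34) / 10 = 28.3300 / 10 = 2.8330
UCL = X̄̄ + A₂·R̄ = 115.8560 + 0.729 × 2.8330 = 117.9213

117.921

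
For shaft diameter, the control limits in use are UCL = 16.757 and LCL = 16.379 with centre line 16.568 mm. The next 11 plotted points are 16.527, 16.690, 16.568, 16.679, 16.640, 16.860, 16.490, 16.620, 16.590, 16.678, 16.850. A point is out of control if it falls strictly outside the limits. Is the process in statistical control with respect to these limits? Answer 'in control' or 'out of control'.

out of control

Compare each point to [16.379, 16.757]: sample 6 = 16.860 > UCL; sample 11 = 16.850 > UCL.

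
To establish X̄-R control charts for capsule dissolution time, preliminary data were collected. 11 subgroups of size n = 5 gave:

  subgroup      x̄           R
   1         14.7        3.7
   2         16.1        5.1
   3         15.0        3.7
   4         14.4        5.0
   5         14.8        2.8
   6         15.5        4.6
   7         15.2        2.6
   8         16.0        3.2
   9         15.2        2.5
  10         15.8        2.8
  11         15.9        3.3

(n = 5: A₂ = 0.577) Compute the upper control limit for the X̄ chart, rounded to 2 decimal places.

X̄̄ = (14.7 + 16.1 + 15.0 + 14.4 + 14.8 + 15.5 + 15.2 + 16.0 + 15.2 + 15.8 + 15.9) / 11 = 168.6000 / 11 = 15.3273
R̄ = (3.7 + 5.1 + 3.7 + 5.0 + 2.8 + 4.6 + 2.6 + 3.2 + 2.5 + 2.8 + 3.3) / 11 = 39.3000 / 11 = 3.5727
UCL = X̄̄ + A₂·R̄ = 15.3273 + 0.577 × 3.5727 = 17.3887

17.39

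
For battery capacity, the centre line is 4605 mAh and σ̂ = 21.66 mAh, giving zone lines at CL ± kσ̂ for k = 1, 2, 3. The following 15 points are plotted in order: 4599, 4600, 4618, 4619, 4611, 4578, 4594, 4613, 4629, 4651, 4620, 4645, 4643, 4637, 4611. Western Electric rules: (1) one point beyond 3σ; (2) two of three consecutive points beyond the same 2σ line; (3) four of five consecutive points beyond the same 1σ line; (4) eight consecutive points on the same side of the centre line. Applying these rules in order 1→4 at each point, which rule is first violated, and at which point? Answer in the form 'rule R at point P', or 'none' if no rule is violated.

Zone of each point (C = within 1σ̂, B = 1σ̂–2σ̂, A = 2σ̂–3σ̂, * = beyond 3σ̂; sign = side of CL): 1:-C, 2:-C, 3:+C, 4:+C, 5:+C, 6:-B, 7:-C, 8:+C, 9:+B, 10:+A, 11:+C, 12:+B, 13:+B, 14:+B, 15:+C
Rule 3 (four of five consecutive points beyond the same 1σ limit) is satisfied at point 13.

rule 3 at point 13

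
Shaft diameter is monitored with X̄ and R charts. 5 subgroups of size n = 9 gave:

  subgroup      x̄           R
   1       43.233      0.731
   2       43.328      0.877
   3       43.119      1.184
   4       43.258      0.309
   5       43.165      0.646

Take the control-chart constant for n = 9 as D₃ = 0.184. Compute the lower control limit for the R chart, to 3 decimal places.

R̄ = (0.731 + 0.877 + 1.184 + 0.309 + 0.646) / 5 = 3.7470 / 5 = 0.7494
LCL_R = D₃·R̄ = 0.184 × 0.7494 = 0.1379

0.138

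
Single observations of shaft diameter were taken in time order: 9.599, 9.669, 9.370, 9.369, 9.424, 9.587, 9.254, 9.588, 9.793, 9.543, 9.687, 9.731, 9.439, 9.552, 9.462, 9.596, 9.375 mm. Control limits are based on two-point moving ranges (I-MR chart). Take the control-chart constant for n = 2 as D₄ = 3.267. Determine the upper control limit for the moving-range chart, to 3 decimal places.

0.561

Moving ranges: 0.070, 0.299, 0.001, 0.055, 0.163, 0.333, 0.334, 0.205, 0.250, 0.144, 0.044, 0.292, 0.113, 0.090, 0.134, 0.221; M̄R̄ = 2.7480 / 16 = 0.1718
UCL_MR = D₄·M̄R̄ = 3.267 × 0.1718 = 0.5611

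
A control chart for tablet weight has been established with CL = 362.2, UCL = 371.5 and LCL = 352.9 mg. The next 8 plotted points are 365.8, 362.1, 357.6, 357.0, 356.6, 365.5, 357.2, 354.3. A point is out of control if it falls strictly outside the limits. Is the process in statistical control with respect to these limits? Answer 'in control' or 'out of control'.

in control

All 8 points lie within [352.9, 371.5].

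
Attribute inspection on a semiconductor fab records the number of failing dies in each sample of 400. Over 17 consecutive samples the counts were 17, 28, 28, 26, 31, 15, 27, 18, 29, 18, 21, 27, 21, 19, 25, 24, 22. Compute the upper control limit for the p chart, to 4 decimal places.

p̄ = Σdᵢ / (k·n) = 396 / (17 × 400) = 0.05824
UCL = p̄ + 3·√(p̄(1−p̄)/n) = 0.05824 + 3 × √(0.05824×0.94176/400) = 0.05824 + 3 × 0.01171 = 0.09336

0.0934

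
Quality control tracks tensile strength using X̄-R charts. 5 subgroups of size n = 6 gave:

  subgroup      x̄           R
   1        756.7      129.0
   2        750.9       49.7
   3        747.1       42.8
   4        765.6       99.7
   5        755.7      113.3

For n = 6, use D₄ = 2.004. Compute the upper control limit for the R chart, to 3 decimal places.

R̄ = (129.0 + 49.7 + 42.8 + 99.7 + 113.3) / 5 = 434.5000 / 5 = 86.9000
UCL_R = D₄·R̄ = 2.004 × 86.9000 = 174.1476

174.148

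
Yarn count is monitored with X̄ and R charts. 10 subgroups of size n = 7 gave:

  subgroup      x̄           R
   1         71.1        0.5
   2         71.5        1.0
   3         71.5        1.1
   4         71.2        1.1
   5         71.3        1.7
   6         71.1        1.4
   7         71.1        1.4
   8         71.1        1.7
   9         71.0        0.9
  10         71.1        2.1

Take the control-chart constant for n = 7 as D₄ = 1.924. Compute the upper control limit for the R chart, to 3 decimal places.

2.482

R̄ = (0.5 + 1.0 + 1.1 + 1.1 + 1.7 + 1.4 + 1.4 + 1.7 + 0.9 + 2.1) / 10 = 12.9000 / 10 = 1.2900
UCL_R = D₄·R̄ = 1.924 × 1.2900 = 2.4820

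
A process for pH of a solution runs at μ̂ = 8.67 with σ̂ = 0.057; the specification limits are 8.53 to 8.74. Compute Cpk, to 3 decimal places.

Cpu = (USL − μ̂) / (3σ̂) = (8.74 − 8.67) / (3 × 0.057) = 0.4094; Cpl = (μ̂ − LSL) / (3σ̂) = (8.67 − 8.53) / (3 × 0.057) = 0.8187; Cpk = min(Cpu, Cpl) = 0.4094

0.409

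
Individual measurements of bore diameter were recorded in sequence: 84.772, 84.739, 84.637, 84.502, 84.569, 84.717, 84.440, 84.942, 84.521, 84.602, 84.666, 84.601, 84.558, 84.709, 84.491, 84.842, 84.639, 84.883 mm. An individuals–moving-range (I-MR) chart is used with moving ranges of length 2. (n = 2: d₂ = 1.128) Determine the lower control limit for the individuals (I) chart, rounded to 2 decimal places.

X̄ = (84.772 + 84.739 + 84.637 + 84.502 + 84.569 + 84.717 + 84.440 + 84.942 + 84.521 + 84.602 + 84.666 + 84.601 + 84.558 + 84.709 + 84.491 + 84.842 + 84.639 + 84.883) / 18 = 84.6572
Moving ranges: 0.033, 0.102, 0.135, 0.067, 0.148, 0.277, 0.502, 0.421, 0.081, 0.064, 0.065, 0.043, 0.151, 0.218, 0.351, 0.203, 0.244; M̄R̄ = 3.1050 / 17 = 0.1826
LCL = X̄ − 3·M̄R̄/d₂ = 84.6572 − 3 × 0.1826 / 1.128 = 84.1715

84.17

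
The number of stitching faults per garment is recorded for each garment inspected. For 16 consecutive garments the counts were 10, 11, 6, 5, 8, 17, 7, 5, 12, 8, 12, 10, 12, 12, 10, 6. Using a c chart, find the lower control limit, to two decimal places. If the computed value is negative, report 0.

c̄ = (10 + 11 + 6 + 5 + 8 + 17 + 7 + 5 + 12 + 8 + 12 + 10 + 12 + 12 + 10 + 6) / 16 = 151 / 16 = 9.4375
LCL = c̄ − 3√c̄ = 9.4375 − 3 × 3.0721 = 0.2213

0.22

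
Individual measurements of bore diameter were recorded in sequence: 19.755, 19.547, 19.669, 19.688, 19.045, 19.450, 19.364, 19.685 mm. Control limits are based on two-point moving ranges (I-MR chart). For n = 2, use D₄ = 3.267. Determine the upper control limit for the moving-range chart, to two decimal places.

0.84

Moving ranges: 0.208, 0.122, 0.019, 0.643, 0.405, 0.086, 0.321; M̄R̄ = 1.8040 / 7 = 0.2577
UCL_MR = D₄·M̄R̄ = 3.267 × 0.2577 = 0.8420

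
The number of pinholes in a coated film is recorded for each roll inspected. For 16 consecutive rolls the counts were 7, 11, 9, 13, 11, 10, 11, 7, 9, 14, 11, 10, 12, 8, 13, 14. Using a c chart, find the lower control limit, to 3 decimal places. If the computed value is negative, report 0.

c̄ = (7 + 11 + 9 + 13 + 11 + 10 + 11 + 7 + 9 + 14 + 11 + 10 + 12 + 8 + 13 + 14) / 16 = 170 / 16 = 10.6250
LCL = c̄ − 3√c̄ = 10.6250 − 3 × 3.2596 = 0.8462

0.846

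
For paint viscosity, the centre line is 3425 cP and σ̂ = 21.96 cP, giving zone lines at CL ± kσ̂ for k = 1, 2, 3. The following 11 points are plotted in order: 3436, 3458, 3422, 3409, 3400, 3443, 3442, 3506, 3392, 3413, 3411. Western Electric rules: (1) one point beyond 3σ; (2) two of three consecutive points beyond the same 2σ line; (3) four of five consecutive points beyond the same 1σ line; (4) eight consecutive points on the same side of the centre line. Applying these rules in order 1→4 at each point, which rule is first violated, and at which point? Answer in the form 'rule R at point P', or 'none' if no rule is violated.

Zone of each point (C = within 1σ̂, B = 1σ̂–2σ̂, A = 2σ̂–3σ̂, * = beyond 3σ̂; sign = side of CL): 1:+C, 2:+B, 3:-C, 4:-C, 5:-B, 6:+C, 7:+C, 8:+*, 9:-B, 10:-C, 11:-C
Rule 1 (one point beyond the 3σ limits) is satisfied at point 8.

rule 1 at point 8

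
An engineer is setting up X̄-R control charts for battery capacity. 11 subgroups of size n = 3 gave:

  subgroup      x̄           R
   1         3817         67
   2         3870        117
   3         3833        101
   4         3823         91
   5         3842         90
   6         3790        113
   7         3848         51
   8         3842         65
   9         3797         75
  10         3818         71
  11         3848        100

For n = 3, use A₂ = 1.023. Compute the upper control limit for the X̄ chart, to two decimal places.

3917.33

X̄̄ = (3817 + 3870 + 3833 + 3823 + 3842 + 3790 + 3848 + 3842 + 3797 + 3818 + 3848) / 11 = 42128.0000 / 11 = 3829.8182
R̄ = (67 + 117 + 101 + 91 + 90 + 113 + 51 + 65 + 75 + 71 + 100) / 11 = 941.0000 / 11 = 85.5455
UCL = X̄̄ + A₂·R̄ = 3829.8182 + 1.023 × 85.5455 = 3917.3312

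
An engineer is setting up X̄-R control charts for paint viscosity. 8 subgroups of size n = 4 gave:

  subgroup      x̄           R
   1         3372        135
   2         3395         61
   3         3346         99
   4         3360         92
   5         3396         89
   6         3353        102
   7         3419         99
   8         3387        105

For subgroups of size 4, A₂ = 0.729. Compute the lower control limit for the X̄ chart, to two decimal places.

3307.24

X̄̄ = (3372 + 3395 + 3346 + 3360 + 3396 + 3353 + 3419 + 3387) / 8 = 27028.0000 / 8 = 3378.5000
R̄ = (135 + 61 + 99 + 92 + 89 + 102 + 99 + 105) / 8 = 782.0000 / 8 = 97.7500
LCL = X̄̄ − A₂·R̄ = 3378.5000 − 0.729 × 97.7500 = 3307.2402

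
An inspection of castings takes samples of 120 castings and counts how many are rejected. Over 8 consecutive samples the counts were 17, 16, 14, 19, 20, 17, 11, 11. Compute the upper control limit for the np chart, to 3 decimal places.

p̄ = Σdᵢ / (k·n) = 125 / (8 × 120) = 0.13021
UCL = np̄ + 3·√(np̄(1−p̄)) = 15.6250 + 3 × √(15.6250×0.86979) = 15.6250 + 3 × 3.6865 = 26.6846

26.685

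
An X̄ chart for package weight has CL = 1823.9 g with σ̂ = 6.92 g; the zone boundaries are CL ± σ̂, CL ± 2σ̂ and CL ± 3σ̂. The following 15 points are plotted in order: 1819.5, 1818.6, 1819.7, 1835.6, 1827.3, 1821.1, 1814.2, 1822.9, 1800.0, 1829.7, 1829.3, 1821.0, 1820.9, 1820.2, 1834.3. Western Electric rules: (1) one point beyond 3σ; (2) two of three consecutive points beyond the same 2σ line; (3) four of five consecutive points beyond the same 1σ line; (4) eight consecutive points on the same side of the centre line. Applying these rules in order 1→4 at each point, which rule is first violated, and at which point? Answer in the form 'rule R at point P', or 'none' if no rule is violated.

Zone of each point (C = within 1σ̂, B = 1σ̂–2σ̂, A = 2σ̂–3σ̂, * = beyond 3σ̂; sign = side of CL): 1:-C, 2:-C, 3:-C, 4:+B, 5:+C, 6:-C, 7:-B, 8:-C, 9:-*, 10:+C, 11:+C, 12:-C, 13:-C, 14:-C, 15:+B
Rule 1 (one point beyond the 3σ limits) is satisfied at point 9.

rule 1 at point 9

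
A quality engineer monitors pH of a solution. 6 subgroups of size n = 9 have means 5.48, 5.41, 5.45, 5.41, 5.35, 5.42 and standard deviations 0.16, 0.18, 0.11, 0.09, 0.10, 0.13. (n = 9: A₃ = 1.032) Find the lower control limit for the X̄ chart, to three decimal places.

X̄̄ = (5.48 + 5.41 + 5.45 + 5.41 + 5.35 + 5.42) / 6 = 5.4200
s̄ = (0.16 + 0.18 + 0.11 + 0.09 + 0.10 + 0.13) / 6 = 0.1283
LCL = X̄̄ − A₃·s̄ = 5.4200 − 1.032 × 0.1283 = 5.2876

5.288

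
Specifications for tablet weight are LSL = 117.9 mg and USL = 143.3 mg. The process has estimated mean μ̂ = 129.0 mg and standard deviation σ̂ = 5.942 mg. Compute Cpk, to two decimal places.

Cpu = (USL − μ̂) / (3σ̂) = (143.3 − 129.0) / (3 × 5.942) = 0.8022; Cpl = (μ̂ − LSL) / (3σ̂) = (129.0 − 117.9) / (3 × 5.942) = 0.6227; Cpk = min(Cpu, Cpl) = 0.6227

0.62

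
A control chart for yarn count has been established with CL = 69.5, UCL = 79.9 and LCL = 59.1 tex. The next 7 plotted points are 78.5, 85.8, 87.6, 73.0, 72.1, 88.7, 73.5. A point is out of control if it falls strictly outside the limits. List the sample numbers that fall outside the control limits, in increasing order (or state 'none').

2, 3, 6

Compare each point to [59.1, 79.9]: sample 2 = 85.8 > UCL; sample 3 = 87.6 > UCL; sample 6 = 88.7 > UCL.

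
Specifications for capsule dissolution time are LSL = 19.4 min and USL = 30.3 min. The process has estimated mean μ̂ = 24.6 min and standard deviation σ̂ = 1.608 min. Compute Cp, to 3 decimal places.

Cp = (USL − LSL) / (6σ̂) = (30.3 − 19.4) / (6 × 1.608) = 10.9000 / 9.6480 = 1.1298

1.130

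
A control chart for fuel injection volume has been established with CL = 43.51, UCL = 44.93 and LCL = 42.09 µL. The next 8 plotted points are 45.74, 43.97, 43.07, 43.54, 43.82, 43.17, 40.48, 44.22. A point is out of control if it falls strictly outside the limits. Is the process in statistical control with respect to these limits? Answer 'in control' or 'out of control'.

out of control

Compare each point to [42.09, 44.93]: sample 1 = 45.74 > UCL; sample 7 = 40.48 < LCL.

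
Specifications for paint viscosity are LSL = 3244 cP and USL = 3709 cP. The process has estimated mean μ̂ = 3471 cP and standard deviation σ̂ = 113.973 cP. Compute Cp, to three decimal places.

0.680

Cp = (USL − LSL) / (6σ̂) = (3709 − 3244) / (6 × 113.973) = 465.0000 / 683.8380 = 0.6800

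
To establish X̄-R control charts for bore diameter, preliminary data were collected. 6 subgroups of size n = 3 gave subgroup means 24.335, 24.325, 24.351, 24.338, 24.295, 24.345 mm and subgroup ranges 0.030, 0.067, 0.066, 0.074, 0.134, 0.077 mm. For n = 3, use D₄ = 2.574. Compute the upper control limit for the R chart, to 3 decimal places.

0.192

R̄ = (0.030 + 0.067 + 0.066 + 0.074 + 0.134 + 0.077) / 6 = 0.4480 / 6 = 0.0747
UCL_R = D₄·R̄ = 2.574 × 0.0747 = 0.1922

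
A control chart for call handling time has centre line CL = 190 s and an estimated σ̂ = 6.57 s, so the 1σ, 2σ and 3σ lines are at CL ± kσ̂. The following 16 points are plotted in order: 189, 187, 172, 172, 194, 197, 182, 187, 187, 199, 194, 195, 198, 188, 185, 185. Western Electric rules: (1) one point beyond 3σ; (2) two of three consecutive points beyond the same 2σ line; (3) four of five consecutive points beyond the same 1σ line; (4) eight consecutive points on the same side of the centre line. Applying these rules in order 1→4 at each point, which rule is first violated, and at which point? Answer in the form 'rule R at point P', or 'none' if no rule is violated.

rule 2 at point 4

Zone of each point (C = within 1σ̂, B = 1σ̂–2σ̂, A = 2σ̂–3σ̂, * = beyond 3σ̂; sign = side of CL): 1:-C, 2:-C, 3:-A, 4:-A, 5:+C, 6:+B, 7:-B, 8:-C, 9:-C, 10:+B, 11:+C, 12:+C, 13:+B, 14:-C, 15:-C, 16:-C
Rule 2 (two of three consecutive points beyond the same 2σ limit) is satisfied at point 4.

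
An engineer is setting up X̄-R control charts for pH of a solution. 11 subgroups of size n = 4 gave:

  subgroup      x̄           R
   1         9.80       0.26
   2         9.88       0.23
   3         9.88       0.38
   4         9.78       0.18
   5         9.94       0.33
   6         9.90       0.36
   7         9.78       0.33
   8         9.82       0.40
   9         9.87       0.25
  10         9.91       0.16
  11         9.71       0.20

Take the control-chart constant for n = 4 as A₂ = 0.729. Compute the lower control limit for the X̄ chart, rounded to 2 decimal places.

9.64

X̄̄ = (9.80 + 9.88 + 9.88 + 9.78 + 9.94 + 9.90 + 9.78 + 9.82 + 9.87 + 9.91 + 9.71) / 11 = 108.2700 / 11 = 9.8427
R̄ = (0.26 + 0.23 + 0.38 + 0.18 + 0.33 + 0.36 + 0.33 + 0.40 + 0.25 + 0.16 + 0.20) / 11 = 3.0800 / 11 = 0.2800
LCL = X̄̄ − A₂·R̄ = 9.8427 − 0.729 × 0.2800 = 9.6386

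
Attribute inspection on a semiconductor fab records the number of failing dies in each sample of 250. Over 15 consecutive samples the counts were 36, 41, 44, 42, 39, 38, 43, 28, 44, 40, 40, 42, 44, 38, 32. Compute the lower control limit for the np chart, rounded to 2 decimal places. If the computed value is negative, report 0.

p̄ = Σdᵢ / (k·n) = 591 / (15 × 250) = 0.15760
LCL = np̄ − 3·√(np̄(1−p̄)) = 39.4000 − 3 × 5.7611 = 22.1166

22.12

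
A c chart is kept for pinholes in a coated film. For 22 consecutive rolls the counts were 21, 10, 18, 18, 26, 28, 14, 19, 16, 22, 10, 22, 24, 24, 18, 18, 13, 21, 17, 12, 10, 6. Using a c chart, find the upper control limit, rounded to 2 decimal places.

c̄ = (21 + 10 + 18 + 18 + 26 + 28 + 14 + 19 + 16 + 22 + 10 + 22 + 24 + 24 + 18 + 18 + 13 + 21 + 17 + 12 + 10 + 6) / 22 = 387 / 22 = 17.5909
UCL = c̄ + 3√c̄ = 17.5909 + 3 × √17.5909 = 17.5909 + 3 × 4.1942 = 30.1734

30.17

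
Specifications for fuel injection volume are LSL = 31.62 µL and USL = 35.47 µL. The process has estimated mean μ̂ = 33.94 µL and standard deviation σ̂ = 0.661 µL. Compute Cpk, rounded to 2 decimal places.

Cpu = (USL − μ̂) / (3σ̂) = (35.47 − 33.94) / (3 × 0.661) = 0.7716; Cpl = (μ̂ − LSL) / (3σ̂) = (33.94 − 31.62) / (3 × 0.661) = 1.1699; Cpk = min(Cpu, Cpl) = 0.7716

0.77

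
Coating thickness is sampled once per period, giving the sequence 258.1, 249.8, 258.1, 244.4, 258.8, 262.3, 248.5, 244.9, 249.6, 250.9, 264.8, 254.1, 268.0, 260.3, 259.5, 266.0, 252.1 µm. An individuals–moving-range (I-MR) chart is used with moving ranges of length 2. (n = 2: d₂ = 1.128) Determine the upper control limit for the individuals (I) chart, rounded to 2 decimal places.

279.00

X̄ = (258.1 + 249.8 + 258.1 + 244.4 + 258.8 + 262.3 + 248.5 + 244.9 + 249.6 + 250.9 + 264.8 + 254.1 + 268.0 + 260.3 + 259.5 + 266.0 + 252.1) / 17 = 255.8941
Moving ranges: 8.3, 8.3, 13.7, 14.4, 3.5, 13.8, 3.6, 4.7, 1.3, 13.9, 10.7, 13.9, 7.7, 0.8, 6.5, 13.9; M̄R̄ = 139.0000 / 16 = 8.6875
UCL = X̄ + 3·M̄R̄/d₂ = 255.8941 + 3 × 8.6875 / 1.128 = 278.9992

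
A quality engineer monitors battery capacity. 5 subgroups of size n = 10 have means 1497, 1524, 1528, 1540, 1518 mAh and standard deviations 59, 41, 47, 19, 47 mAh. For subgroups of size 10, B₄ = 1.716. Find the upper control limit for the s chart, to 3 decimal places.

73.102

s̄ = (59 + 41 + 47 + 19 + 47) / 5 = 42.6000
UCL_s = B₄·s̄ = 1.716 × 42.6000 = 73.1016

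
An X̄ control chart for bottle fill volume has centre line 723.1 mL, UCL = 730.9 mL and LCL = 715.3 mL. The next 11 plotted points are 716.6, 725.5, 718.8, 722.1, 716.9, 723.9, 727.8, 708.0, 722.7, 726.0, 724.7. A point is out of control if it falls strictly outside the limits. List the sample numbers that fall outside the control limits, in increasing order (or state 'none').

8

Compare each point to [715.3, 730.9]: sample 8 = 708.0 < LCL.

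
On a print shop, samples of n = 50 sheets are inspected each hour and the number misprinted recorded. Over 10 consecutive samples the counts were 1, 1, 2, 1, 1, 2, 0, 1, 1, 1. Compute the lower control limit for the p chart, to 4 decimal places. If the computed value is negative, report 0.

p̄ = Σdᵢ / (k·n) = 11 / (10 × 50) = 0.02200
LCL = p̄ − 3·√(p̄(1−p̄)/n) = 0.02200 − 3 × 0.02074 = -0.04023 → 0 (negative, so LCL = 0)

0.0000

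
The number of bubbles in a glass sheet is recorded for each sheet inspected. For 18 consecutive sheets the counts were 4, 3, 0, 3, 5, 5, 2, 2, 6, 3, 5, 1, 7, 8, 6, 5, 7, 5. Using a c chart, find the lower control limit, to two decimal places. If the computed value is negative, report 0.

c̄ = (4 + 3 + 0 + 3 + 5 + 5 + 2 + 2 + 6 + 3 + 5 + 1 + 7 + 8 + 6 + 5 + 7 + 5) / 18 = 77 / 18 = 4.2778
LCL = c̄ − 3√c̄ = 4.2778 − 3 × 2.0683 = -1.9271 → 0 (cannot be negative)

0.00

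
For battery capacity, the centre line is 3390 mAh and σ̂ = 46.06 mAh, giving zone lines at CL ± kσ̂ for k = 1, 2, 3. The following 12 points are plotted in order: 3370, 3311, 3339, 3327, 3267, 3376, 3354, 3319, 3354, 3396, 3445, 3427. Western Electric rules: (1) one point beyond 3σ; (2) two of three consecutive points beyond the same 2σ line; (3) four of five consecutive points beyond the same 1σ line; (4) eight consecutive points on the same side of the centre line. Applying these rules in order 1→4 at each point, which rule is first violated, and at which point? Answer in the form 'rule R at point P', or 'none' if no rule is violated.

Zone of each point (C = within 1σ̂, B = 1σ̂–2σ̂, A = 2σ̂–3σ̂, * = beyond 3σ̂; sign = side of CL): 1:-C, 2:-B, 3:-B, 4:-B, 5:-A, 6:-C, 7:-C, 8:-B, 9:-C, 10:+C, 11:+B, 12:+C
Rule 3 (four of five consecutive points beyond the same 1σ limit) is satisfied at point 5.

rule 3 at point 5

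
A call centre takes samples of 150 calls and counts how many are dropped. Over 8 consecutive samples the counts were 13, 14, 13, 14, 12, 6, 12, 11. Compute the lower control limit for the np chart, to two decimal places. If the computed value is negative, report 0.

1.95

p̄ = Σdᵢ / (k·n) = 95 / (8 × 150) = 0.07917
LCL = np̄ − 3·√(np̄(1−p̄)) = 11.8750 − 3 × 3.3068 = 1.9546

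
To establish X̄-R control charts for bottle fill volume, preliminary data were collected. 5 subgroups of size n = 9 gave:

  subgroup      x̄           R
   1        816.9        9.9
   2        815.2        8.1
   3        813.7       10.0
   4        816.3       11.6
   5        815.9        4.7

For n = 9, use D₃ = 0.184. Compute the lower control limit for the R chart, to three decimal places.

1.630

R̄ = (9.9 + 8.1 + 10.0 + 11.6 + 4.7) / 5 = 44.3000 / 5 = 8.8600
LCL_R = D₃·R̄ = 0.184 × 8.8600 = 1.6302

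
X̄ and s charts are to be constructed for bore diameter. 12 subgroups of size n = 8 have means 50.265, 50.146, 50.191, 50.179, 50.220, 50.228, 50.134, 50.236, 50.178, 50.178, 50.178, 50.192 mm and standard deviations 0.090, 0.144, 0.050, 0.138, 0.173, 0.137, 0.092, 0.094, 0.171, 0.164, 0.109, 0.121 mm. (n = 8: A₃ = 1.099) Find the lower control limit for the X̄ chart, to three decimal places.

50.058

X̄̄ = (50.265 + 50.146 + 50.191 + 50.179 + 50.220 + 50.228 + 50.134 + 50.236 + 50.178 + 50.178 + 50.178 + 50.192) / 12 = 50.1938
s̄ = (0.090 + 0.144 + 0.050 + 0.138 + 0.173 + 0.137 + 0.092 + 0.094 + 0.171 + 0.164 + 0.109 + 0.121) / 12 = 0.1236
LCL = X̄̄ − A₃·s̄ = 50.1938 − 1.099 × 0.1236 = 50.0579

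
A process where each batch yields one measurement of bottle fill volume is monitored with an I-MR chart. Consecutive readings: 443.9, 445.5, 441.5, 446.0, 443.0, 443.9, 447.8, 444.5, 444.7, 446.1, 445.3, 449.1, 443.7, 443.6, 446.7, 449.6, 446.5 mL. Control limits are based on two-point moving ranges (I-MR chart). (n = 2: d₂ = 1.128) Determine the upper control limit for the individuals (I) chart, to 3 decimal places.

452.358

X̄ = (443.9 + 445.5 + 441.5 + 446.0 + 443.0 + 443.9 + 447.8 + 444.5 + 444.7 + 446.1 + 445.3 + 449.1 + 443.7 + 443.6 + 446.7 + 449.6 + 446.5) / 17 = 445.3765
Moving ranges: 1.6, 4.0, 4.5, 3.0, 0.9, 3.9, 3.3, 0.2, 1.4, 0.8, 3.8, 5.4, 0.1, 3.1, 2.9, 3.1; M̄R̄ = 42.0000 / 16 = 2.6250
UCL = X̄ + 3·M̄R̄/d₂ = 445.3765 + 3 × 2.6250 / 1.128 = 452.3579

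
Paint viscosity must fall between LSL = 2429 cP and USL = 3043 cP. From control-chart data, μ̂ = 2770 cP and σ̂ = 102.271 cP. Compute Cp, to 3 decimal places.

1.001

Cp = (USL − LSL) / (6σ̂) = (3043 − 2429) / (6 × 102.271) = 614.0000 / 613.6260 = 1.0006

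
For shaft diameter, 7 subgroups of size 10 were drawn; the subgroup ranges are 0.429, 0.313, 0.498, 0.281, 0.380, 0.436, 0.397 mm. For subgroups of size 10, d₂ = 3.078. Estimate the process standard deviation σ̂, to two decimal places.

R̄ = (0.429 + 0.313 + 0.498 + 0.281 + 0.380 + 0.436 + 0.397) / 7 = 0.3906
σ̂ = R̄ / d₂ = 0.3906 / 3.078 = 0.1269

0.13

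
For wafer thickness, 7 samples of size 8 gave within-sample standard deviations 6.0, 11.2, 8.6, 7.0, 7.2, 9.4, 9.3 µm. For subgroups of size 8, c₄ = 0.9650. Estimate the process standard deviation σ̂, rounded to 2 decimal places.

8.69

s̄ = (6.0 + 11.2 + 8.6 + 7.0 + 7.2 + 9.4 + 9.3) / 7 = 8.3857
σ̂ = s̄ / c₄ = 8.3857 / 0.9650 = 8.6899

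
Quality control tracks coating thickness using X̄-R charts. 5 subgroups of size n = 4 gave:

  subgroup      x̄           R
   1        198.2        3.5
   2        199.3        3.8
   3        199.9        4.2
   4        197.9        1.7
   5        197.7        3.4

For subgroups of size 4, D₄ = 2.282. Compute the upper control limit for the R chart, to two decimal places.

7.58

R̄ = (3.5 + 3.8 + 4.2 + 1.7 + 3.4) / 5 = 16.6000 / 5 = 3.3200
UCL_R = D₄·R̄ = 2.282 × 3.3200 = 7.5762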